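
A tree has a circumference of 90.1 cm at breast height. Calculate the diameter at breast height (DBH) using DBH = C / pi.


DBH = C / pi = 90.1 / 3.141593 = 28.6797 ≈ 28.68 cm

28.68 cm


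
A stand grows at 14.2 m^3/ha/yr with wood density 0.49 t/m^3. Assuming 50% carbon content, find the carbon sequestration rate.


C = 14.2 * 0.49 * 0.5 = 3.479 ≈ 3.48 t C/ha/yr

3.48 t C/ha/yr


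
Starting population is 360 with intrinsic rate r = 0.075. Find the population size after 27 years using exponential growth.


r*t = 0.075 * 27 = 2.025
exp(2.025) = 7.57611
N = 360 * 7.57611 = 2727.40 ≈ 2727

2727


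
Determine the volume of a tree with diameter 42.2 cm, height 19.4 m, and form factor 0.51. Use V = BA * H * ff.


(D/200)^2 = (42.2/200)^2 = 0.211^2 = 0.044521
BA = 3.141593 * 0.044521 = 0.139867 m^2
V = 0.139867 * 19.4 * 0.51 = 1.38384 ≈ 1.384 m^3

1.384 m^3


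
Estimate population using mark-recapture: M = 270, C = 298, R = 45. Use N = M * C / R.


N = M * C / R = 270 * 298 / 45 = 80460 / 45 = 1788

1788 individuals


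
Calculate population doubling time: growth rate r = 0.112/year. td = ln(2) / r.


td = ln(2) / 0.112 = 0.693147 / 0.112 = 6.18881 ≈ 6.2 years

6.2 years


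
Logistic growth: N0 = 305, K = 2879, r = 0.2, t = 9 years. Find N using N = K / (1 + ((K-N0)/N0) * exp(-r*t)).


(K - N0)/N0 = (2879 - 305)/305 = 2574/305 = 8.43934
r*t = 0.2 * 9 = 1.8; exp(-1.8) = 0.165299
8.43934 * 0.165299 = 1.39501
1 + 1.39501 = 2.39501
N = 2879 / 2.39501 = 1202.08 ≈ 1202

1202


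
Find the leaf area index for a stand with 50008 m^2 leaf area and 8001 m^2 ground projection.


LAI = 50008 / 8001 = 6.2502 ≈ 6.25

6.25


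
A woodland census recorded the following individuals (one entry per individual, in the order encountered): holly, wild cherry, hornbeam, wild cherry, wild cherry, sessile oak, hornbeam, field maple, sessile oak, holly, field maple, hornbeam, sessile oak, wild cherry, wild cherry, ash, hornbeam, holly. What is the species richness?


Total individuals logged = 18
Distinct species (count of individuals): holly (3), wild cherry (5), hornbeam (4), sessile oak (3), field maple (2), ash (1)
Species richness = number of distinct species = 6

6


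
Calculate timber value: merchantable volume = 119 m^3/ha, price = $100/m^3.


Value = 119 * 100 = $11900/ha

$11900/ha


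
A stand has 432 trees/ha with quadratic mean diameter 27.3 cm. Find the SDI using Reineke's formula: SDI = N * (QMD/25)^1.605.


QMD/25 = 27.3/25 = 1.092
(1.092)^1.605 = exp(1.605 * ln(1.092)) = exp(1.605 * 0.0880109) = exp(0.141257) = 1.15172
SDI = 432 * 1.15172 = 497.543 ≈ 498

498


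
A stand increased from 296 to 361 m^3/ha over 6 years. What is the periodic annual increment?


PAI = (V2 - V1) / period = (361 - 296) / 6 = 65 / 6 = 10.8333 ≈ 10.83 m^3/ha/yr

10.83 m^3/ha/yr


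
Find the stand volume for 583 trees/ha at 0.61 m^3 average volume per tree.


V_stand = 583 * 0.61 = 355.63 ≈ 355.6 m^3/ha

355.6 m^3/ha


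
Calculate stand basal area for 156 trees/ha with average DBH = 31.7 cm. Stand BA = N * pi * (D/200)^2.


(D/200)^2 = (31.7/200)^2 = 0.1585^2 = 0.02512225
Individual BA = 3.141593 * 0.02512225 = 0.0789239 m^2
Stand BA = 156 * 0.0789239 = 12.3121 ≈ 12.31 m^2/ha

12.31 m^2/ha


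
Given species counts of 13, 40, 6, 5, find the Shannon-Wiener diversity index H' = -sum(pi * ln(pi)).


Total N = 13 + 40 + 6 + 5 = 64
Per-species terms:
  p = 13/64 = 0.203125; ln(p) = -1.593934; p*ln(p) = 0.203125 * (-1.593934) = -0.323768
  p = 40/64 = 0.625000; ln(p) = -0.470004; p*ln(p) = 0.625000 * (-0.470004) = -0.293753
  p = 6/64 = 0.093750; ln(p) = -2.367124; p*ln(p) = 0.093750 * (-2.367124) = -0.221918
  p = 5/64 = 0.078125; ln(p) = -2.549445; p*ln(p) = 0.078125 * (-2.549445) = -0.199175
sum(p*ln(p)) = (-0.323768) + (-0.293753) + (-0.221918) + (-0.199175) = -1.038614
H' = -(-1.038614) = 1.038614 ≈ 1.0386

1.0386


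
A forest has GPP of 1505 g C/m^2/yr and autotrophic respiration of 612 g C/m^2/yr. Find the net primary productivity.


NPP = GPP - Ra = 1505 - 612 = 893 g C/m^2/yr

893 g C/m^2/yr


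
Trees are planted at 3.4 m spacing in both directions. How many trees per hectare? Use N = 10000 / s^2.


N = 10000 / 3.4^2 = 10000 / 11.56 = 865.052 ≈ 865 trees/ha

865 trees/ha


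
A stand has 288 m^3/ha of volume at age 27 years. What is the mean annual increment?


MAI = 288 / 27 = 10.6667 ≈ 10.67 m^3/ha/yr

10.67 m^3/ha/yr


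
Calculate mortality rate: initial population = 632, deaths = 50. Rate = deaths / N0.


Mortality rate = 50 / 632 = 0.079114 ≈ 0.0791

0.0791


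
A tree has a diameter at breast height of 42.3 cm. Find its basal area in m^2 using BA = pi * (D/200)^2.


D/200 = 42.3/200 = 0.2115 m
(D/200)^2 = 0.2115^2 = 0.04473225
BA = 3.141593 * 0.04473225 = 0.140531 ≈ 0.1405 m^2

0.1405 m^2


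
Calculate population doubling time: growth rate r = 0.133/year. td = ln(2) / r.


td = ln(2) / 0.133 = 0.693147 / 0.133 = 5.21163 ≈ 5.2 years

5.2 years


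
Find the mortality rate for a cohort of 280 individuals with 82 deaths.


Mortality rate = 82 / 280 = 0.292857 ≈ 0.2929

0.2929


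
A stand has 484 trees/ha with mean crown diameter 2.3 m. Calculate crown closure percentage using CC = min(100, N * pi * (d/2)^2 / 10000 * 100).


(d/2)^2 = (2.3/2)^2 = 1.15^2 = 1.3225
Crown area = 3.141593 * 1.3225 = 4.15476 m^2
N * area / 10000 * 100 = 484 * 4.15476 / 10000 * 100 = 20.1090
CC = min(100, 20.1090) = 20.1090 ≈ 20.1%

20.1%


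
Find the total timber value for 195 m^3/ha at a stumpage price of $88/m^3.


Value = 195 * 88 = $17160/ha

$17160/ha


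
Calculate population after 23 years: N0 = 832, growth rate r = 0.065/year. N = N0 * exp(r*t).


r*t = 0.065 * 23 = 1.495
exp(1.495) = 4.45934
N = 832 * 4.45934 = 3710.17 ≈ 3710

3710


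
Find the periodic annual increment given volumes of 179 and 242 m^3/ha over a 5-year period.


PAI = (V2 - V1) / period = (242 - 179) / 5 = 63 / 5 = 12.60 m^3/ha/yr

12.60 m^3/ha/yr


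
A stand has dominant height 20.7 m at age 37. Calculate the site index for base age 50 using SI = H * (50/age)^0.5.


50/37 = 1.35135
(1.35135)^0.5 = 1.16248
SI = 20.7 * 1.16248 = 24.0633 ≈ 24.1 m

24.1 m


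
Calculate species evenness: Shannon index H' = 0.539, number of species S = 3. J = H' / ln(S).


ln(3) = 1.09861
J = H' / ln(S) = 0.539 / 1.09861 = 0.490620 ≈ 0.4906

0.4906


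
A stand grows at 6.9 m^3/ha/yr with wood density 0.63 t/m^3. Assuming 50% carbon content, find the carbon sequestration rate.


C = 6.9 * 0.63 * 0.5 = 2.1735 ≈ 2.17 t C/ha/yr

2.17 t C/ha/yr


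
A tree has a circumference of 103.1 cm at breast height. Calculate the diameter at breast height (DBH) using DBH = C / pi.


DBH = C / pi = 103.1 / 3.141593 = 32.8177 ≈ 32.82 cm

32.82 cm


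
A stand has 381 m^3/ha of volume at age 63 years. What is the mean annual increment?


MAI = 381 / 63 = 6.0476 ≈ 6.05 m^3/ha/yr

6.05 m^3/ha/yr


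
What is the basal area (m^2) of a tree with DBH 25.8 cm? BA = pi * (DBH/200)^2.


D/200 = 25.8/200 = 0.129 m
(D/200)^2 = 0.129^2 = 0.016641
BA = 3.141593 * 0.016641 = 0.0522792 ≈ 0.0523 m^2

0.0523 m^2


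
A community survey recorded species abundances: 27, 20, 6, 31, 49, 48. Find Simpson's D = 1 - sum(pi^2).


Total N = 27 + 20 + 6 + 31 + 49 + 48 = 181
Per-species terms:
  p = 27/181 = 0.149171; p^2 = 0.149171^2 = 0.022252
  p = 20/181 = 0.110497; p^2 = 0.110497^2 = 0.012210
  p = 6/181 = 0.033149; p^2 = 0.033149^2 = 0.001099
  p = 31/181 = 0.171271; p^2 = 0.171271^2 = 0.029334
  p = 49/181 = 0.270718; p^2 = 0.270718^2 = 0.073288
  p = 48/181 = 0.265193; p^2 = 0.265193^2 = 0.070327
sum(p^2) = 0.022252 + 0.012210 + 0.001099 + 0.029334 + 0.073288 + 0.070327 = 0.208510
D = 1 - 0.208510 = 0.791490 ≈ 0.7915

0.7915


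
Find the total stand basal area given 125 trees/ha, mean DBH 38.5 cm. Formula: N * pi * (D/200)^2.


(D/200)^2 = (38.5/200)^2 = 0.1925^2 = 0.03705625
Individual BA = 3.141593 * 0.03705625 = 0.116416 m^2
Stand BA = 125 * 0.116416 = 14.5520 ≈ 14.55 m^2/ha

14.55 m^2/ha


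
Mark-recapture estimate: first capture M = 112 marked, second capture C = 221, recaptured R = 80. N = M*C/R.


N = M * C / R = 112 * 221 / 80 = 24752 / 80 = 309.40 ≈ 309

309 individuals


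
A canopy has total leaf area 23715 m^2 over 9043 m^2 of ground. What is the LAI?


LAI = 23715 / 9043 = 2.6225 ≈ 2.62

2.62


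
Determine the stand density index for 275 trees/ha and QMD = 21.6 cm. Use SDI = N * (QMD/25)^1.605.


QMD/25 = 21.6/25 = 0.864
(0.864)^1.605 = exp(1.605 * ln(0.864)) = exp(1.605 * (-0.146183)) = exp(-0.234624) = 0.790868
SDI = 275 * 0.790868 = 217.489 ≈ 217

217


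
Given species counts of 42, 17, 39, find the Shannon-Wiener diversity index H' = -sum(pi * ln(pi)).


Total N = 42 + 17 + 39 = 98
Per-species terms:
  p = 42/98 = 0.428571; ln(p) = -0.847299; p*ln(p) = 0.428571 * (-0.847299) = -0.363128
  p = 17/98 = 0.173469; ln(p) = -1.751756; p*ln(p) = 0.173469 * (-1.751756) = -0.303875
  p = 39/98 = 0.397959; ln(p) = -0.921406; p*ln(p) = 0.397959 * (-0.921406) = -0.366682
sum(p*ln(p)) = (-0.363128) + (-0.303875) + (-0.366682) = -1.033685
H' = -(-1.033685) = 1.033685 ≈ 1.0337

1.0337


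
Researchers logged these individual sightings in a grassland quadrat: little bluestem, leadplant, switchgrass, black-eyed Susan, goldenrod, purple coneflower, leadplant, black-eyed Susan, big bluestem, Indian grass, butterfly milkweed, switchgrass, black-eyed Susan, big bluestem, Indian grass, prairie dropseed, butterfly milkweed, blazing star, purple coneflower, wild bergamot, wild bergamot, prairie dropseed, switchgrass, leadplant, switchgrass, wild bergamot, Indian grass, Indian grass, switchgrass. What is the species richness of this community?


Total individuals logged = 29
Distinct species (count of individuals): little bluestem (1), leadplant (3), switchgrass (5), black-eyed Susan (3), goldenrod (1), purple coneflower (2), big bluestem (2), Indian grass (4), butterfly milkweed (2), prairie dropseed (2), blazing star (1), wild bergamot (3)
Species richness = number of distinct species = 12

12


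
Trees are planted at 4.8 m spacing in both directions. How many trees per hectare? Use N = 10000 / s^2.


N = 10000 / 4.8^2 = 10000 / 23.04 = 434.028 ≈ 434 trees/ha

434 trees/ha


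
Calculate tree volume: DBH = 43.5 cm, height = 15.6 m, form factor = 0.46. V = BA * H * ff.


(D/200)^2 = (43.5/200)^2 = 0.2175^2 = 0.04730625
BA = 3.141593 * 0.04730625 = 0.148617 m^2
V = 0.148617 * 15.6 * 0.46 = 1.06648 ≈ 1.066 m^3

1.066 m^3


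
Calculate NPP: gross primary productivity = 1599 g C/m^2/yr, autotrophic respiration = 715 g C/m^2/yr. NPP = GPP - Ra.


NPP = GPP - Ra = 1599 - 715 = 884 g C/m^2/yr

884 g C/m^2/yr


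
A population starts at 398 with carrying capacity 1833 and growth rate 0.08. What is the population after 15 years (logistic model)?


(K - N0)/N0 = (1833 - 398)/398 = 1435/398 = 3.60553
r*t = 0.08 * 15 = 1.2; exp(-1.2) = 0.301194
3.60553 * 0.301194 = 1.08596
1 + 1.08596 = 2.08596
N = 1833 / 2.08596 = 878.732 ≈ 879

879


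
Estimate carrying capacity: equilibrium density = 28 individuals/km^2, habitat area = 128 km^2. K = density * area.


K = 28 * 128 = 3584 individuals

3584 individuals


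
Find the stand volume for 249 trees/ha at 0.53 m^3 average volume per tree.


V_stand = 249 * 0.53 = 131.97 ≈ 132.0 m^3/ha

132.0 m^3/ha


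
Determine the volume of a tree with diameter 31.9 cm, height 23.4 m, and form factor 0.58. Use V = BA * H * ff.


(D/200)^2 = (31.9/200)^2 = 0.1595^2 = 0.02544025
BA = 3.141593 * 0.02544025 = 0.0799229 m^2
V = 0.0799229 * 23.4 * 0.58 = 1.08471 ≈ 1.085 m^3

1.085 m^3


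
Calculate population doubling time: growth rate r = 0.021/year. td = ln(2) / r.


td = ln(2) / 0.021 = 0.693147 / 0.021 = 33.0070 ≈ 33.0 years

33.0 years


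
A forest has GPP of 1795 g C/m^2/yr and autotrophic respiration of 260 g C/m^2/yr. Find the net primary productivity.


NPP = GPP - Ra = 1795 - 260 = 1535 g C/m^2/yr

1535 g C/m^2/yr


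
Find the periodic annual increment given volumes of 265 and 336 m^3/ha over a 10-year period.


PAI = (V2 - V1) / period = (336 - 265) / 10 = 71 / 10 = 7.10 m^3/ha/yr

7.10 m^3/ha/yr


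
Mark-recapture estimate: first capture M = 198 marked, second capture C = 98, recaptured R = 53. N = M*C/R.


N = M * C / R = 198 * 98 / 53 = 19404 / 53 = 366.11 ≈ 366

366 individuals


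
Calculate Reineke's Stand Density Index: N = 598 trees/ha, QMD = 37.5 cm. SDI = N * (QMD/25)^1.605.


QMD/25 = 37.5/25 = 1.5
(1.5)^1.605 = exp(1.605 * ln(1.5)) = exp(1.605 * 0.405465) = exp(0.650771) = 1.91702
SDI = 598 * 1.91702 = 1146.38 ≈ 1146

1146


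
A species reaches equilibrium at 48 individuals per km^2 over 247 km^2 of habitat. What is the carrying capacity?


K = 48 * 247 = 11856 individuals

11856 individuals


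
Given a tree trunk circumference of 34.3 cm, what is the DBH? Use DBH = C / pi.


DBH = C / pi = 34.3 / 3.141593 = 10.9180 ≈ 10.92 cm

10.92 cm


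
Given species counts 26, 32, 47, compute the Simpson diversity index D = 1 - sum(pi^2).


Total N = 26 + 32 + 47 = 105
Per-species terms:
  p = 26/105 = 0.247619; p^2 = 0.247619^2 = 0.061315
  p = 32/105 = 0.304762; p^2 = 0.304762^2 = 0.092880
  p = 47/105 = 0.447619; p^2 = 0.447619^2 = 0.200363
sum(p^2) = 0.061315 + 0.092880 + 0.200363 = 0.354558
D = 1 - 0.354558 = 0.645442 ≈ 0.6454

0.6454


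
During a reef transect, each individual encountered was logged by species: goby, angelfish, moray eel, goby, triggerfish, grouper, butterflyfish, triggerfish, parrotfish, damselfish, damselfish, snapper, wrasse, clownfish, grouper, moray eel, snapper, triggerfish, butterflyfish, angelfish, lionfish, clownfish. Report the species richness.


Total individuals logged = 22
Distinct species (count of individuals): goby (2), angelfish (2), moray eel (2), triggerfish (3), grouper (2), butterflyfish (2), parrotfish (1), damselfish (2), snapper (2), wrasse (1), clownfish (2), lionfish (1)
Species richness = number of distinct species = 12

12


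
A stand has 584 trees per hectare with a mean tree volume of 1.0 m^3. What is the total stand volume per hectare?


V_stand = 584 * 1.0 = 584.0 m^3/ha

584.0 m^3/ha


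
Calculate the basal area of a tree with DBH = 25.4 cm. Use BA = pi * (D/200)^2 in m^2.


D/200 = 25.4/200 = 0.127 m
(D/200)^2 = 0.127^2 = 0.016129
BA = 3.141593 * 0.016129 = 0.0506708 ≈ 0.0507 m^2

0.0507 m^2


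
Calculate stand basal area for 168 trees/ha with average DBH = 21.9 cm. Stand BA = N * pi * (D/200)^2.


(D/200)^2 = (21.9/200)^2 = 0.1095^2 = 0.01199025
Individual BA = 3.141593 * 0.01199025 = 0.0376685 m^2
Stand BA = 168 * 0.0376685 = 6.32831 ≈ 6.33 m^2/ha

6.33 m^2/ha


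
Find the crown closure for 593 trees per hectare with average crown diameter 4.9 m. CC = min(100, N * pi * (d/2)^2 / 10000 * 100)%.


(d/2)^2 = (4.9/2)^2 = 2.45^2 = 6.0025
Crown area = 3.141593 * 6.0025 = 18.8574 m^2
N * area / 10000 * 100 = 593 * 18.8574 / 10000 * 100 = 111.824
CC = min(100, 111.824) = 100%

100%


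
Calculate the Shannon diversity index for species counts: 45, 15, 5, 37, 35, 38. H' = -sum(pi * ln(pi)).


Total N = 45 + 15 + 5 + 37 + 35 + 38 = 175
Per-species terms:
  p = 45/175 = 0.257143; ln(p) = -1.358123; p*ln(p) = 0.257143 * (-1.358123) = -0.349232
  p = 15/175 = 0.085714; ln(p) = -2.456739; p*ln(p) = 0.085714 * (-2.456739) = -0.210577
  p = 5/175 = 0.028571; ln(p) = -3.555363; p*ln(p) = 0.028571 * (-3.555363) = -0.101580
  p = 37/175 = 0.211429; ln(p) = -1.553866; p*ln(p) = 0.211429 * (-1.553866) = -0.328532
  p = 35/175 = 0.200000; ln(p) = -1.609438; p*ln(p) = 0.200000 * (-1.609438) = -0.321888
  p = 38/175 = 0.217143; ln(p) = -1.527199; p*ln(p) = 0.217143 * (-1.527199) = -0.331621
sum(p*ln(p)) = (-0.349232) + (-0.210577) + (-0.101580) + (-0.328532) + (-0.321888) + (-0.331621) = -1.643430
H' = -(-1.643430) = 1.643430 ≈ 1.6434

1.6434


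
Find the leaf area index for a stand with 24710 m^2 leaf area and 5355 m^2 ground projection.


LAI = 24710 / 5355 = 4.6144 ≈ 4.61

4.61


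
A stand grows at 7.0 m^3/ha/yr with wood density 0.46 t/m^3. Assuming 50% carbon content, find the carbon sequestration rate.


C = 7.0 * 0.46 * 0.5 = 1.61 t C/ha/yr

1.61 t C/ha/yr


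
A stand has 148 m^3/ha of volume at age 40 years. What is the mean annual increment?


MAI = 148 / 40 = 3.70 m^3/ha/yr

3.70 m^3/ha/yr


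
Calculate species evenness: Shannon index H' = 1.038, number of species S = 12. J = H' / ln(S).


ln(12) = 2.48491
J = H' / ln(S) = 1.038 / 2.48491 = 0.417721 ≈ 0.4177

0.4177


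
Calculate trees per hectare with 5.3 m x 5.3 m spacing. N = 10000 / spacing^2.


N = 10000 / 5.3^2 = 10000 / 28.09 = 355.999 ≈ 356 trees/ha

356 trees/ha


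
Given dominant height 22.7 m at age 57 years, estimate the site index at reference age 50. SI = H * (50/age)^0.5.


50/57 = 0.877193
(0.877193)^0.5 = 0.936586
SI = 22.7 * 0.936586 = 21.2605 ≈ 21.3 m

21.3 m


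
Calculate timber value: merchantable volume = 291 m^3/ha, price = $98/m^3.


Value = 291 * 98 = $28518/ha

$28518/ha


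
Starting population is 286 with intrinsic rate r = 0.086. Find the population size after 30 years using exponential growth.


r*t = 0.086 * 30 = 2.58
exp(2.58) = 13.1971
N = 286 * 13.1971 = 3774.37 ≈ 3774

3774


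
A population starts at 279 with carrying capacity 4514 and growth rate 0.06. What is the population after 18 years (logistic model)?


(K - N0)/N0 = (4514 - 279)/279 = 4235/279 = 15.1792
r*t = 0.06 * 18 = 1.08; exp(-1.08) = 0.339596
15.1792 * 0.339596 = 5.15480
1 + 5.15480 = 6.15480
N = 4514 / 6.15480 = 733.411 ≈ 733

733


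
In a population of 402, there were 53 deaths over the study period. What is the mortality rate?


Mortality rate = 53 / 402 = 0.131841 ≈ 0.1318

0.1318


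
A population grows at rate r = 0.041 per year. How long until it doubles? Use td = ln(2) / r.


td = ln(2) / 0.041 = 0.693147 / 0.041 = 16.9060 ≈ 16.9 years

16.9 years


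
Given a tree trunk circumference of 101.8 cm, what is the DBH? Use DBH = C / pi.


DBH = C / pi = 101.8 / 3.141593 = 32.4039 ≈ 32.40 cm

32.40 cm


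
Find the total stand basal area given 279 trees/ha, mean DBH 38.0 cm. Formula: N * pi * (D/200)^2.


(D/200)^2 = (38.0/200)^2 = 0.19^2 = 0.0361
Individual BA = 3.141593 * 0.0361 = 0.113412 m^2
Stand BA = 279 * 0.113412 = 31.6419 ≈ 31.64 m^2/ha

31.64 m^2/ha


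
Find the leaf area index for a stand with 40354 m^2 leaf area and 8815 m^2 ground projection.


LAI = 40354 / 8815 = 4.5779 ≈ 4.58

4.58


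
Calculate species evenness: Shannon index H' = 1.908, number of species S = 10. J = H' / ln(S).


ln(10) = 2.30259
J = H' / ln(S) = 1.908 / 2.30259 = 0.828632 ≈ 0.8286

0.8286


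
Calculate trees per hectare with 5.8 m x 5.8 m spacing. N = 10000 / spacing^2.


N = 10000 / 5.8^2 = 10000 / 33.64 = 297.265 ≈ 297 trees/ha

297 trees/ha


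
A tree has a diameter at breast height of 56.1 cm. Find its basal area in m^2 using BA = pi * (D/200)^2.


D/200 = 56.1/200 = 0.2805 m
(D/200)^2 = 0.2805^2 = 0.07868025
BA = 3.141593 * 0.07868025 = 0.247181 ≈ 0.2472 m^2

0.2472 m^2


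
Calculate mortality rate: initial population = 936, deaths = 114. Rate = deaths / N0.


Mortality rate = 114 / 936 = 0.121795 ≈ 0.1218

0.1218


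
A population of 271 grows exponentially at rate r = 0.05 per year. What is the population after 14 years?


r*t = 0.05 * 14 = 0.7
exp(0.7) = 2.01375
N = 271 * 2.01375 = 545.726 ≈ 546

546


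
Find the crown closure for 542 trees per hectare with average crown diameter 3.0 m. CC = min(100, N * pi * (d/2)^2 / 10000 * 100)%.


(d/2)^2 = (3.0/2)^2 = 1.5^2 = 2.25
Crown area = 3.141593 * 2.25 = 7.06858 m^2
N * area / 10000 * 100 = 542 * 7.06858 / 10000 * 100 = 38.3117
CC = min(100, 38.3117) = 38.3117 ≈ 38.3%

38.3%


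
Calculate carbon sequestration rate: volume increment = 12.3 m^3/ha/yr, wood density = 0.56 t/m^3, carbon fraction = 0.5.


C = 12.3 * 0.56 * 0.5 = 3.444 ≈ 3.44 t C/ha/yr

3.44 t C/ha/yr


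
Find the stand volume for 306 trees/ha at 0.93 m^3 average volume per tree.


V_stand = 306 * 0.93 = 284.58 ≈ 284.6 m^3/ha

284.6 m^3/ha


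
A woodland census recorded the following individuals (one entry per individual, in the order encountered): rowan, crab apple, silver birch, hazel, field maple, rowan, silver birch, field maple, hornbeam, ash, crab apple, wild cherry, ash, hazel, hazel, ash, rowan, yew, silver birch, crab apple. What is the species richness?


Total individuals logged = 20
Distinct species (count of individuals): rowan (3), crab apple (3), silver birch (3), hazel (3), field maple (2), hornbeam (1), ash (3), wild cherry (1), yew (1)
Species richness = number of distinct species = 9

9


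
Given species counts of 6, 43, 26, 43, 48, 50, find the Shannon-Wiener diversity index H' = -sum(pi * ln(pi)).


Total N = 6 + 43 + 26 + 43 + 48 + 50 = 216
Per-species terms:
  p = 6/216 = 0.027778; ln(p) = -3.583511; p*ln(p) = 0.027778 * (-3.583511) = -0.099543
  p = 43/216 = 0.199074; ln(p) = -1.614079; p*ln(p) = 0.199074 * (-1.614079) = -0.321321
  p = 26/216 = 0.120370; ln(p) = -2.117185; p*ln(p) = 0.120370 * (-2.117185) = -0.254846
  p = 43/216 = 0.199074; ln(p) = -1.614079; p*ln(p) = 0.199074 * (-1.614079) = -0.321321
  p = 48/216 = 0.222222; ln(p) = -1.504078; p*ln(p) = 0.222222 * (-1.504078) = -0.334239
  p = 50/216 = 0.231481; ln(p) = -1.463257; p*ln(p) = 0.231481 * (-1.463257) = -0.338716
sum(p*ln(p)) = (-0.099543) + (-0.321321) + (-0.254846) + (-0.321321) + (-0.334239) + (-0.338716) = -1.669986
H' = -(-1.669986) = 1.669986 ≈ 1.6700

1.6700


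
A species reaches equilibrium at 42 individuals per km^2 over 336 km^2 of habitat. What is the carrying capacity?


K = 42 * 336 = 14112 individuals

14112 individuals


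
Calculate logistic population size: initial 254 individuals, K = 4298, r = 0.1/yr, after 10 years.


(K - N0)/N0 = (4298 - 254)/254 = 4044/254 = 15.9213
r*t = 0.1 * 10 = 1; exp(-1) = 0.367879
15.9213 * 0.367879 = 5.85711
1 + 5.85711 = 6.85711
N = 4298 / 6.85711 = 626.795 ≈ 627

627


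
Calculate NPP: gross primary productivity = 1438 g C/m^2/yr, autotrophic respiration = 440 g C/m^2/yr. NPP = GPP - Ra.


NPP = GPP - Ra = 1438 - 440 = 998 g C/m^2/yr

998 g C/m^2/yr


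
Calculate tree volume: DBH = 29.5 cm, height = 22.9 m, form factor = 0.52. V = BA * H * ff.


(D/200)^2 = (29.5/200)^2 = 0.1475^2 = 0.02175625
BA = 3.141593 * 0.02175625 = 0.0683493 m^2
V = 0.0683493 * 22.9 * 0.52 = 0.813903 ≈ 0.814 m^3

0.814 m^3


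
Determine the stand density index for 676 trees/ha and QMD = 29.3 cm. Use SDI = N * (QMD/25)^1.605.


QMD/25 = 29.3/25 = 1.172
(1.172)^1.605 = exp(1.605 * ln(1.172)) = exp(1.605 * 0.158712) = exp(0.254733) = 1.29012
SDI = 676 * 1.29012 = 872.121 ≈ 872

872


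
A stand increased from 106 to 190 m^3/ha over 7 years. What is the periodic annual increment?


PAI = (V2 - V1) / period = (190 - 106) / 7 = 84 / 7 = 12.00 m^3/ha/yr

12.00 m^3/ha/yr


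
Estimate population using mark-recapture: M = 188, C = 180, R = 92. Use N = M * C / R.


N = M * C / R = 188 * 180 / 92 = 33840 / 92 = 367.83 ≈ 368

368 individuals


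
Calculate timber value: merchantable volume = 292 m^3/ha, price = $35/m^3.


Value = 292 * 35 = $10220/ha

$10220/ha


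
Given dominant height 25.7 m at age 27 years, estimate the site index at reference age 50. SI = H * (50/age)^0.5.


50/27 = 1.85185
(1.85185)^0.5 = 1.36083
SI = 25.7 * 1.36083 = 34.9733 ≈ 35.0 m

35.0 m


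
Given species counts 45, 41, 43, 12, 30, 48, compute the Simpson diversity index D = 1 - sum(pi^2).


Total N = 45 + 41 + 43 + 12 + 30 + 48 = 219
Per-species terms:
  p = 45/219 = 0.205479; p^2 = 0.205479^2 = 0.042222
  p = 41/219 = 0.187215; p^2 = 0.187215^2 = 0.035049
  p = 43/219 = 0.196347; p^2 = 0.196347^2 = 0.038552
  p = 12/219 = 0.054795; p^2 = 0.054795^2 = 0.003002
  p = 30/219 = 0.136986; p^2 = 0.136986^2 = 0.018765
  p = 48/219 = 0.219178; p^2 = 0.219178^2 = 0.048039
sum(p^2) = 0.042222 + 0.035049 + 0.038552 + 0.003002 + 0.018765 + 0.048039 = 0.185629
D = 1 - 0.185629 = 0.814371 ≈ 0.8144

0.8144


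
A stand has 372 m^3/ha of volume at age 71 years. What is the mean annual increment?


MAI = 372 / 71 = 5.2394 ≈ 5.24 m^3/ha/yr

5.24 m^3/ha/yr


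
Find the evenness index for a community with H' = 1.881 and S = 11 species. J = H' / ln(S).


ln(11) = 2.39790
J = H' / ln(S) = 1.881 / 2.39790 = 0.784436 ≈ 0.7844

0.7844


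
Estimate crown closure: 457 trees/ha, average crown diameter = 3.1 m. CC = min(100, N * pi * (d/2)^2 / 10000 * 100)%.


(d/2)^2 = (3.1/2)^2 = 1.55^2 = 2.4025
Crown area = 3.141593 * 2.4025 = 7.54768 m^2
N * area / 10000 * 100 = 457 * 7.54768 / 10000 * 100 = 34.4929
CC = min(100, 34.4929) = 34.4929 ≈ 34.5%

34.5%


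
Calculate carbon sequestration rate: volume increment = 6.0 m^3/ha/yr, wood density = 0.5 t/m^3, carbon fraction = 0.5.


C = 6.0 * 0.5 * 0.5 = 1.50 t C/ha/yr

1.50 t C/ha/yr


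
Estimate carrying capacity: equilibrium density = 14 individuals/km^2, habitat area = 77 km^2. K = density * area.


K = 14 * 77 = 1078 individuals

1078 individuals


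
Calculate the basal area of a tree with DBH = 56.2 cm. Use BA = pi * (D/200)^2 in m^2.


D/200 = 56.2/200 = 0.281 m
(D/200)^2 = 0.281^2 = 0.078961
BA = 3.141593 * 0.078961 = 0.248063 ≈ 0.2481 m^2

0.2481 m^2


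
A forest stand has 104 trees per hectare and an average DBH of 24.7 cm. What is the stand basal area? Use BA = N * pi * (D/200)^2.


(D/200)^2 = (24.7/200)^2 = 0.1235^2 = 0.01525225
Individual BA = 3.141593 * 0.01525225 = 0.0479164 m^2
Stand BA = 104 * 0.0479164 = 4.98331 ≈ 4.98 m^2/ha

4.98 m^2/ha


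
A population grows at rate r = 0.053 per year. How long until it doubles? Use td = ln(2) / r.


td = ln(2) / 0.053 = 0.693147 / 0.053 = 13.0782 ≈ 13.1 years

13.1 years


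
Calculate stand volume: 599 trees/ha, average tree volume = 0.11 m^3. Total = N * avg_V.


V_stand = 599 * 0.11 = 65.89 ≈ 65.9 m^3/ha

65.9 m^3/ha


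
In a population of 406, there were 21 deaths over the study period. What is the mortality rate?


Mortality rate = 21 / 406 = 0.051724 ≈ 0.0517

0.0517


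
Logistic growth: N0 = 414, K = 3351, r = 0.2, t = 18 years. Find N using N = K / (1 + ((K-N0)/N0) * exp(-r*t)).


(K - N0)/N0 = (3351 - 414)/414 = 2937/414 = 7.09420
r*t = 0.2 * 18 = 3.6; exp(-3.6) = 0.0273237
7.09420 * 0.0273237 = 0.193840
1 + 0.193840 = 1.19384
N = 3351 / 1.19384 = 2806.91 ≈ 2807

2807


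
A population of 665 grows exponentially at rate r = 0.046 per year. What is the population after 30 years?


r*t = 0.046 * 30 = 1.38
exp(1.38) = 3.97490
N = 665 * 3.97490 = 2643.31 ≈ 2643

2643


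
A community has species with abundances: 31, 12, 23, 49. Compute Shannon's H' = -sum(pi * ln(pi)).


Total N = 31 + 12 + 23 + 49 = 115
Per-species terms:
  p = 31/115 = 0.269565; ln(p) = -1.310946; p*ln(p) = 0.269565 * (-1.310946) = -0.353385
  p = 12/115 = 0.104348; ln(p) = -2.260024; p*ln(p) = 0.104348 * (-2.260024) = -0.235829
  p = 23/115 = 0.200000; ln(p) = -1.609438; p*ln(p) = 0.200000 * (-1.609438) = -0.321888
  p = 49/115 = 0.426087; ln(p) = -0.853112; p*ln(p) = 0.426087 * (-0.853112) = -0.363500
sum(p*ln(p)) = (-0.353385) + (-0.235829) + (-0.321888) + (-0.363500) = -1.274602
H' = -(-1.274602) = 1.274602 ≈ 1.2746

1.2746


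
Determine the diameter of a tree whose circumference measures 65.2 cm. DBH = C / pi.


DBH = C / pi = 65.2 / 3.141593 = 20.7538 ≈ 20.75 cm

20.75 cm


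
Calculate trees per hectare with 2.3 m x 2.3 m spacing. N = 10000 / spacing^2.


N = 10000 / 2.3^2 = 10000 / 5.29 = 1890.36 ≈ 1890 trees/ha

1890 trees/ha


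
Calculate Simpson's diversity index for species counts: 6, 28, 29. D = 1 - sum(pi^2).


Total N = 6 + 28 + 29 = 63
Per-species terms:
  p = 6/63 = 0.095238; p^2 = 0.095238^2 = 0.009070
  p = 28/63 = 0.444444; p^2 = 0.444444^2 = 0.197530
  p = 29/63 = 0.460317; p^2 = 0.460317^2 = 0.211892
sum(p^2) = 0.009070 + 0.197530 + 0.211892 = 0.418492
D = 1 - 0.418492 = 0.581508 ≈ 0.5815

0.5815


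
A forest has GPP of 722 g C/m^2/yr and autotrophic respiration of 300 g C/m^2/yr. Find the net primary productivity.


NPP = GPP - Ra = 722 - 300 = 422 g C/m^2/yr

422 g C/m^2/yr


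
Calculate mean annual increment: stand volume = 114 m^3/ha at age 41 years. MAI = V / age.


MAI = 114 / 41 = 2.7805 ≈ 2.78 m^3/ha/yr

2.78 m^3/ha/yr


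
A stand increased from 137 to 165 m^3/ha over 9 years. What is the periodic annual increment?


PAI = (V2 - V1) / period = (165 - 137) / 9 = 28 / 9 = 3.1111 ≈ 3.11 m^3/ha/yr

3.11 m^3/ha/yr


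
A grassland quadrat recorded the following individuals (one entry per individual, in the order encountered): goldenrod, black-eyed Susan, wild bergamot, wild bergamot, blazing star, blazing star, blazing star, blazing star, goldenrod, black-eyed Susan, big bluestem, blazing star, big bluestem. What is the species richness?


Total individuals logged = 13
Distinct species (count of individuals): goldenrod (2), black-eyed Susan (2), wild bergamot (2), blazing star (5), big bluestem (2)
Species richness = number of distinct species = 5

5


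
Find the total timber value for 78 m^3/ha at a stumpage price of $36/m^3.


Value = 78 * 36 = $2808/ha

$2808/ha


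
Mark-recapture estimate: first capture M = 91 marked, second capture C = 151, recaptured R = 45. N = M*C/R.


N = M * C / R = 91 * 151 / 45 = 13741 / 45 = 305.36 ≈ 305

305 individuals


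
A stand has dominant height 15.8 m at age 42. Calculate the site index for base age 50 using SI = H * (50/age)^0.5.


50/42 = 1.19048
(1.19048)^0.5 = 1.09109
SI = 15.8 * 1.09109 = 17.2392 ≈ 17.2 m

17.2 m


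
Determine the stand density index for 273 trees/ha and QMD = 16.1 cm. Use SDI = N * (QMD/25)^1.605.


QMD/25 = 16.1/25 = 0.644
(0.644)^1.605 = exp(1.605 * ln(0.644)) = exp(1.605 * (-0.440057)) = exp(-0.706291) = 0.493471
SDI = 273 * 0.493471 = 134.718 ≈ 135

135


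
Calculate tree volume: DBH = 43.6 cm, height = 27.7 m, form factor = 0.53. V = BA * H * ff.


(D/200)^2 = (43.6/200)^2 = 0.218^2 = 0.047524
BA = 3.141593 * 0.047524 = 0.149301 m^2
V = 0.149301 * 27.7 * 0.53 = 2.19189 ≈ 2.192 m^3

2.192 m^3


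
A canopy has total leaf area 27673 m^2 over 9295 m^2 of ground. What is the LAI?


LAI = 27673 / 9295 = 2.9772 ≈ 2.98

2.98


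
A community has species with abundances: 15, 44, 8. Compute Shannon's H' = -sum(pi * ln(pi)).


Total N = 15 + 44 + 8 = 67
Per-species terms:
  p = 15/67 = 0.223881; ln(p) = -1.496641; p*ln(p) = 0.223881 * (-1.496641) = -0.335069
  p = 44/67 = 0.656716; ln(p) = -0.420504; p*ln(p) = 0.656716 * (-0.420504) = -0.276152
  p = 8/67 = 0.119403; ln(p) = -2.125251; p*ln(p) = 0.119403 * (-2.125251) = -0.253761
sum(p*ln(p)) = (-0.335069) + (-0.276152) + (-0.253761) = -0.864982
H' = -(-0.864982) = 0.864982 ≈ 0.8650

0.8650


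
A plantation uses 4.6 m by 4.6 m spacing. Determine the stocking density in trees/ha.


N = 10000 / 4.6^2 = 10000 / 21.16 = 472.590 ≈ 473 trees/ha

473 trees/ha


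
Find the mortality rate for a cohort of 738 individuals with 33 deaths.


Mortality rate = 33 / 738 = 0.044715 ≈ 0.0447

0.0447


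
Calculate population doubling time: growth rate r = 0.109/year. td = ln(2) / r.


td = ln(2) / 0.109 = 0.693147 / 0.109 = 6.35915 ≈ 6.4 years

6.4 years


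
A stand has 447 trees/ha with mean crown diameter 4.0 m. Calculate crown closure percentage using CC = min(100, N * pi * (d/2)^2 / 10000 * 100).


(d/2)^2 = (4.0/2)^2 = 2^2 = 4
Crown area = 3.141593 * 4 = 12.5664 m^2
N * area / 10000 * 100 = 447 * 12.5664 / 10000 * 100 = 56.1718
CC = min(100, 56.1718) = 56.1718 ≈ 56.2%

56.2%


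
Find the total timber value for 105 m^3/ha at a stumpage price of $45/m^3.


Value = 105 * 45 = $4725/ha

$4725/ha


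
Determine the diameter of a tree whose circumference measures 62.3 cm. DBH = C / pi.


DBH = C / pi = 62.3 / 3.141593 = 19.8307 ≈ 19.83 cm

19.83 cm


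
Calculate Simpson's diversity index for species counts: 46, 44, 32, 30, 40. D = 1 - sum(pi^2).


Total N = 46 + 44 + 32 + 30 + 40 = 192
Per-species terms:
  p = 46/192 = 0.239583; p^2 = 0.239583^2 = 0.057400
  p = 44/192 = 0.229167; p^2 = 0.229167^2 = 0.052518
  p = 32/192 = 0.166667; p^2 = 0.166667^2 = 0.027778
  p = 30/192 = 0.156250; p^2 = 0.156250^2 = 0.024414
  p = 40/192 = 0.208333; p^2 = 0.208333^2 = 0.043403
sum(p^2) = 0.057400 + 0.052518 + 0.027778 + 0.024414 + 0.043403 = 0.205513
D = 1 - 0.205513 = 0.794487 ≈ 0.7945

0.7945


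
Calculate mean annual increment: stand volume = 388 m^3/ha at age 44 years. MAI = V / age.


MAI = 388 / 44 = 8.8182 ≈ 8.82 m^3/ha/yr

8.82 m^3/ha/yr


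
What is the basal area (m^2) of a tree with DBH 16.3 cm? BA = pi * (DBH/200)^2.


D/200 = 16.3/200 = 0.0815 m
(D/200)^2 = 0.0815^2 = 0.00664225
BA = 3.141593 * 0.00664225 = 0.0208672 ≈ 0.0209 m^2

0.0209 m^2


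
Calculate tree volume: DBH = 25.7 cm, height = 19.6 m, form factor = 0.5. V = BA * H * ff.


(D/200)^2 = (25.7/200)^2 = 0.1285^2 = 0.01651225
BA = 3.141593 * 0.01651225 = 0.0518748 m^2
V = 0.0518748 * 19.6 * 0.5 = 0.508373 ≈ 0.508 m^3

0.508 m^3


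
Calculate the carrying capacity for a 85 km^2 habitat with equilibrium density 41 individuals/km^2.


K = 41 * 85 = 3485 individuals

3485 individuals


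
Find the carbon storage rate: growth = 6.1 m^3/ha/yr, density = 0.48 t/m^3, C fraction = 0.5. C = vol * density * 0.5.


C = 6.1 * 0.48 * 0.5 = 1.464 ≈ 1.46 t C/ha/yr

1.46 t C/ha/yr


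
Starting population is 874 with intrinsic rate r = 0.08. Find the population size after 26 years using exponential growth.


r*t = 0.08 * 26 = 2.08
exp(2.08) = 8.00447
N = 874 * 8.00447 = 6995.91 ≈ 6996

6996


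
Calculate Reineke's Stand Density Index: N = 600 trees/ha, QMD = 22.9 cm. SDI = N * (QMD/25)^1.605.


QMD/25 = 22.9/25 = 0.916
(0.916)^1.605 = exp(1.605 * ln(0.916)) = exp(1.605 * (-0.0877389)) = exp(-0.140821) = 0.868645
SDI = 600 * 0.868645 = 521.187 ≈ 521

521


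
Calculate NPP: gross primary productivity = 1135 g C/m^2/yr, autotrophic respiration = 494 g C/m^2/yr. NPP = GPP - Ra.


NPP = GPP - Ra = 1135 - 494 = 641 g C/m^2/yr

641 g C/m^2/yr


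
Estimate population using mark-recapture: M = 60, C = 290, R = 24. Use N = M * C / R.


N = M * C / R = 60 * 290 / 24 = 17400 / 24 = 725

725 individuals


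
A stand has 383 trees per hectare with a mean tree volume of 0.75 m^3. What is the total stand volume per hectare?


V_stand = 383 * 0.75 = 287.25 ≈ 287.3 m^3/ha

287.3 m^3/ha


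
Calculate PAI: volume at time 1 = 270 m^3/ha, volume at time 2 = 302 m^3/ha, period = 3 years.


PAI = (V2 - V1) / period = (302 - 270) / 3 = 32 / 3 = 10.6667 ≈ 10.67 m^3/ha/yr

10.67 m^3/ha/yr


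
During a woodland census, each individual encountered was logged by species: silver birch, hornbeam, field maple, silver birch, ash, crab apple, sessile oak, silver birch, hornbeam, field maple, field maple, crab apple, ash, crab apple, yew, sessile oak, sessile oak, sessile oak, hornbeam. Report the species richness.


Total individuals logged = 19
Distinct species (count of individuals): silver birch (3), hornbeam (3), field maple (3), ash (2), crab apple (3), sessile oak (4), yew (1)
Species richness = number of distinct species = 7

7


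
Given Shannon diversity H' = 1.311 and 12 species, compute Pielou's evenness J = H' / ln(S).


ln(12) = 2.48491
J = H' / ln(S) = 1.311 / 2.48491 = 0.527585 ≈ 0.5276

0.5276


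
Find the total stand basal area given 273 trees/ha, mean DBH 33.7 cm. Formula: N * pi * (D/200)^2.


(D/200)^2 = (33.7/200)^2 = 0.1685^2 = 0.02839225
Individual BA = 3.141593 * 0.02839225 = 0.0891969 m^2
Stand BA = 273 * 0.0891969 = 24.3508 ≈ 24.35 m^2/ha

24.35 m^2/ha


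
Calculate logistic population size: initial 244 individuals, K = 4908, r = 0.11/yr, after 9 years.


(K - N0)/N0 = (4908 - 244)/244 = 4664/244 = 19.1148
r*t = 0.11 * 9 = 0.99; exp(-0.99) = 0.371577
19.1148 * 0.371577 = 7.10262
1 + 7.10262 = 8.10262
N = 4908 / 8.10262 = 605.730 ≈ 606

606


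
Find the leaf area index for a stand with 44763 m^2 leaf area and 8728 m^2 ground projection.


LAI = 44763 / 8728 = 5.1287 ≈ 5.13

5.13


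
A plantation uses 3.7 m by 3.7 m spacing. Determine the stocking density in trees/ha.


N = 10000 / 3.7^2 = 10000 / 13.69 = 730.460 ≈ 730 trees/ha

730 trees/ha


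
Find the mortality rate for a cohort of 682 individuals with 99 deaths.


Mortality rate = 99 / 682 = 0.145161 ≈ 0.1452

0.1452


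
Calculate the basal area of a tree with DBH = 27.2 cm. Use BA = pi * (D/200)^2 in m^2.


D/200 = 27.2/200 = 0.136 m
(D/200)^2 = 0.136^2 = 0.018496
BA = 3.141593 * 0.018496 = 0.0581069 ≈ 0.0581 m^2

0.0581 m^2


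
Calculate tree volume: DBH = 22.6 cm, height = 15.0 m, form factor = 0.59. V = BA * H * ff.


(D/200)^2 = (22.6/200)^2 = 0.113^2 = 0.012769
BA = 3.141593 * 0.012769 = 0.0401150 m^2
V = 0.0401150 * 15.0 * 0.59 = 0.355018 ≈ 0.355 m^3

0.355 m^3


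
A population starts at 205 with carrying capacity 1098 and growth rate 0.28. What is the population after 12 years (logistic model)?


(K - N0)/N0 = (1098 - 205)/205 = 893/205 = 4.35610
r*t = 0.28 * 12 = 3.36; exp(-3.36) = 0.0347353
4.35610 * 0.0347353 = 0.151310
1 + 0.151310 = 1.15131
N = 1098 / 1.15131 = 953.696 ≈ 954

954


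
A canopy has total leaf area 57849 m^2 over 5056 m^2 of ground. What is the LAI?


LAI = 57849 / 5056 = 11.4417 ≈ 11.44

11.44


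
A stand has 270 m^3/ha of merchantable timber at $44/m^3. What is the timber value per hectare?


Value = 270 * 44 = $11880/ha

$11880/ha


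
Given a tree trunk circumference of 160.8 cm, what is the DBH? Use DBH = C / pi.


DBH = C / pi = 160.8 / 3.141593 = 51.1842 ≈ 51.18 cm

51.18 cm


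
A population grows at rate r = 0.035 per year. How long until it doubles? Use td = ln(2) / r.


td = ln(2) / 0.035 = 0.693147 / 0.035 = 19.8042 ≈ 19.8 years

19.8 years


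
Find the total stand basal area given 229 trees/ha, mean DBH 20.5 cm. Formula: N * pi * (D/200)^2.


(D/200)^2 = (20.5/200)^2 = 0.1025^2 = 0.01050625
Individual BA = 3.141593 * 0.01050625 = 0.0330064 m^2
Stand BA = 229 * 0.0330064 = 7.55847 ≈ 7.56 m^2/ha

7.56 m^2/ha


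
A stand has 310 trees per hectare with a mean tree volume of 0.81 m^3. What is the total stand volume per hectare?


V_stand = 310 * 0.81 = 251.1 m^3/ha

251.1 m^3/ha


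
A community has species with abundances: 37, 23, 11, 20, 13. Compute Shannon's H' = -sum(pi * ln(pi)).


Total N = 37 + 23 + 11 + 20 + 13 = 104
Per-species terms:
  p = 37/104 = 0.355769; ln(p) = -1.033474; p*ln(p) = 0.355769 * (-1.033474) = -0.367678
  p = 23/104 = 0.221154; ln(p) = -1.508896; p*ln(p) = 0.221154 * (-1.508896) = -0.333698
  p = 11/104 = 0.105769; ln(p) = -2.246498; p*ln(p) = 0.105769 * (-2.246498) = -0.237610
  p = 20/104 = 0.192308; ln(p) = -1.648657; p*ln(p) = 0.192308 * (-1.648657) = -0.317050
  p = 13/104 = 0.125000; ln(p) = -2.079442; p*ln(p) = 0.125000 * (-2.079442) = -0.259930
sum(p*ln(p)) = (-0.367678) + (-0.333698) + (-0.237610) + (-0.317050) + (-0.259930) = -1.515966
H' = -(-1.515966) = 1.515966 ≈ 1.5160

1.5160


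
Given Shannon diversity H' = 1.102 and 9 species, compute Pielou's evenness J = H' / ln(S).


ln(9) = 2.19722
J = H' / ln(S) = 1.102 / 2.19722 = 0.501543 ≈ 0.5015

0.5015


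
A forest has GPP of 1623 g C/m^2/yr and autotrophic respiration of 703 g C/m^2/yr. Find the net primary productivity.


NPP = GPP - Ra = 1623 - 703 = 920 g C/m^2/yr

920 g C/m^2/yr
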